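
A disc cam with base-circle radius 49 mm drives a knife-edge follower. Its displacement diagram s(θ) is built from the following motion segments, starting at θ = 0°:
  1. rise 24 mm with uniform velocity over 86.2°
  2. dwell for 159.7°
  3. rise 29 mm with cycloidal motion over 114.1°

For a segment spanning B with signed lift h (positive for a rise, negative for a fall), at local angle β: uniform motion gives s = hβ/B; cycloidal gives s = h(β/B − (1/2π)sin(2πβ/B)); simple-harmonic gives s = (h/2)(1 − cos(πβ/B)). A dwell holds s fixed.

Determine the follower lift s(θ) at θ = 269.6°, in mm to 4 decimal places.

seg 1 [0°–86.2°] uniform, h=24: full span → s += 24 → s = 24.0000
seg 2 [86.2°–245.9°] dwell: s stays 24.0000
seg 3 [245.9°–360°] cycloidal, h=29: θ=269.6° here. β=23.7, B=114.1. 29·(0.2077 − sin(2π·0.2077)/(2π)) = 1.5701 → s = 25.5701

25.5701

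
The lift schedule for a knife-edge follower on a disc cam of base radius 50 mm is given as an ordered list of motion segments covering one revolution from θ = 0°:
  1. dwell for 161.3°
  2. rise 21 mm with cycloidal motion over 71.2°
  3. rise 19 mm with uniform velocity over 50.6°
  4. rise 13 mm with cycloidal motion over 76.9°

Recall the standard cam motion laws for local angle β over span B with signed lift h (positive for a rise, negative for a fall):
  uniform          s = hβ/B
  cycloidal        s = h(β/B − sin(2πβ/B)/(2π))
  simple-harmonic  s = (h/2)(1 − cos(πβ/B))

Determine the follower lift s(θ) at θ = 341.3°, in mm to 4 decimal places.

seg 1 [0°–161.3°] dwell: s stays 0.0000
seg 2 [161.3°–232.5°] cycloidal, h=21: full span → s += 21 → s = 21.0000
seg 3 [232.5°–283.1°] uniform, h=19: full span → s += 19 → s = 40.0000
seg 4 [283.1°–360°] cycloidal, h=13: θ=341.3° here. β=58.2, B=76.9. 13·(0.7568 − sin(2π·0.7568)/(2π)) = 11.9059 → s = 51.9059

51.9059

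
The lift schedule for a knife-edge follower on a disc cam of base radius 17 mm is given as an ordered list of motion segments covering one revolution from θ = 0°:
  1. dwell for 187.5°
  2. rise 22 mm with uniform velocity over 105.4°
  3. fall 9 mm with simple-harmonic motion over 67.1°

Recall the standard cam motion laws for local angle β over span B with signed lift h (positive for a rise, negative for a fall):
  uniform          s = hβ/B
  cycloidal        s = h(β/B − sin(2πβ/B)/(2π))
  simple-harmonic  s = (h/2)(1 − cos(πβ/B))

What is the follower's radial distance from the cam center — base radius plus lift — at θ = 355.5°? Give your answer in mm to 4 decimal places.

seg 1 [0°–187.5°] dwell: s stays 0.0000
seg 2 [187.5°–292.9°] uniform, h=22: full span → s += 22 → s = 22.0000
seg 3 [292.9°–360°] simple-harmonic, h=-9: θ=355.5° here. β=62.6, B=67.1. -9/2·(1 − cos(π·0.9329)) = -8.9005 → s = 13.0995
radial distance = base radius + s = 17 + 13.0995 = 30.0995

30.0995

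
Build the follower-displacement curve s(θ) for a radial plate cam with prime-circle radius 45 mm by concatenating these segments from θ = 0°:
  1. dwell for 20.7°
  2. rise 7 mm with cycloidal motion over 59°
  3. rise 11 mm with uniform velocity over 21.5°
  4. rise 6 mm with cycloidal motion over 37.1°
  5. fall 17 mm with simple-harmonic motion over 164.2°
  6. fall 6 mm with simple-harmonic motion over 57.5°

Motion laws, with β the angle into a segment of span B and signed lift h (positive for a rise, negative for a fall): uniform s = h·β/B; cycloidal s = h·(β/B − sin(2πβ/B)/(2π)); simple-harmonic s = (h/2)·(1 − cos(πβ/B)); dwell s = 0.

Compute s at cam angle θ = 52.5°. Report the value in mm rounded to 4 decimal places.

seg 1 [0°–20.7°] dwell: s stays 0.0000
seg 2 [20.7°–79.7°] cycloidal, h=7: θ=52.5° here. β=31.8, B=59. 7·(0.5390 − sin(2π·0.5390)/(2π)) = 4.0430 → s = 4.0430

4.0430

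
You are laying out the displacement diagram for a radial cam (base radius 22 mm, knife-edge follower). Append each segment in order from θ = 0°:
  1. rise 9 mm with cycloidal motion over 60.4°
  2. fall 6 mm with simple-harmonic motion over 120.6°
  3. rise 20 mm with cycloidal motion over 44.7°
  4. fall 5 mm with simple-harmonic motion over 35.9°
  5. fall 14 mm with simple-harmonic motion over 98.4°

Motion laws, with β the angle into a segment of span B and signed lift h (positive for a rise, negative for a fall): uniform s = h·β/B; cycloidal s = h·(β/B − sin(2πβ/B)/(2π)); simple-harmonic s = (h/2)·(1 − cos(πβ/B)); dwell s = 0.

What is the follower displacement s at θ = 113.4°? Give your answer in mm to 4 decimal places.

seg 1 [0°–60.4°] cycloidal, h=9: full span → s += 9 → s = 9.0000
seg 2 [60.4°–181°] simple-harmonic, h=-6: θ=113.4° here. β=53, B=120.6. -6/2·(1 − cos(π·0.4395)) = -2.4329 → s = 6.5671

6.5671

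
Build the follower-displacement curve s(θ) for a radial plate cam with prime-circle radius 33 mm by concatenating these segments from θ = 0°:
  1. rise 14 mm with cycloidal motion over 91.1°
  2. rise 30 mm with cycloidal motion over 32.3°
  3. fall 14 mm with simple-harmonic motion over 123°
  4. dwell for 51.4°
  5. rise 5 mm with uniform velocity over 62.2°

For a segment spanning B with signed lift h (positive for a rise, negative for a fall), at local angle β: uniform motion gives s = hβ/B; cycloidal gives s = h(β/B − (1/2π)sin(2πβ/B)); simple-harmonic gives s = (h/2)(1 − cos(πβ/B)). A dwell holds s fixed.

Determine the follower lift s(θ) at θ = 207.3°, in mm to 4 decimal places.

seg 1 [0°–91.1°] cycloidal, h=14: full span → s += 14 → s = 14.0000
seg 2 [91.1°–123.4°] cycloidal, h=30: full span → s += 30 → s = 44.0000
seg 3 [123.4°–246.4°] simple-harmonic, h=-14: θ=207.3° here. β=83.9, B=123. -14/2·(1 − cos(π·0.6821)) = -10.7900 → s = 33.2100

33.2100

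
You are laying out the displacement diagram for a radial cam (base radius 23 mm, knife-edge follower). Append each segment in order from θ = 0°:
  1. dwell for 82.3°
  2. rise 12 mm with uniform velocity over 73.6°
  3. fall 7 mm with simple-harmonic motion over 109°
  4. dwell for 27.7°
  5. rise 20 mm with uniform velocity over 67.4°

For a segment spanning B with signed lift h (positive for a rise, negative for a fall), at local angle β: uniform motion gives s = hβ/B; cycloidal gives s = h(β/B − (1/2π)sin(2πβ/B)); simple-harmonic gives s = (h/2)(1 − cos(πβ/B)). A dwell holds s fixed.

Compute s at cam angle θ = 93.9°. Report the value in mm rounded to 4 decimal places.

seg 1 [0°–82.3°] dwell: s stays 0.0000
seg 2 [82.3°–155.9°] uniform, h=12: θ=93.9° here. β=11.6, B=73.6. 12·11.6/73.6 = 1.8913 → s = 1.8913

1.8913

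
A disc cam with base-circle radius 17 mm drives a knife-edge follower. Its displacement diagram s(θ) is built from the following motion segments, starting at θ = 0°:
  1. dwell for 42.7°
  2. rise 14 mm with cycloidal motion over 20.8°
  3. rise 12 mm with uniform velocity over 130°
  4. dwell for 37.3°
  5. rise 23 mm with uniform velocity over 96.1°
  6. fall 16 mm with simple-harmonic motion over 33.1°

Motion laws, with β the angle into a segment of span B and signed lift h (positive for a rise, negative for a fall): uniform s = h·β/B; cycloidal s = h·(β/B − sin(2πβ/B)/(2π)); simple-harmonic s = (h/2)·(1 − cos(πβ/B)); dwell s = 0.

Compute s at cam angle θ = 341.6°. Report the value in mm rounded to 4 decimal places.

seg 1 [0°–42.7°] dwell: s stays 0.0000
seg 2 [42.7°–63.5°] cycloidal, h=14: full span → s += 14 → s = 14.0000
seg 3 [63.5°–193.5°] uniform, h=12: full span → s += 12 → s = 26.0000
seg 4 [193.5°–230.8°] dwell: s stays 26.0000
seg 5 [230.8°–326.9°] uniform, h=23: full span → s += 23 → s = 49.0000
seg 6 [326.9°–360°] simple-harmonic, h=-16: θ=341.6° here. β=14.7, B=33.1. -16/2·(1 − cos(π·0.4441)) = -6.6025 → s = 42.3975

42.3975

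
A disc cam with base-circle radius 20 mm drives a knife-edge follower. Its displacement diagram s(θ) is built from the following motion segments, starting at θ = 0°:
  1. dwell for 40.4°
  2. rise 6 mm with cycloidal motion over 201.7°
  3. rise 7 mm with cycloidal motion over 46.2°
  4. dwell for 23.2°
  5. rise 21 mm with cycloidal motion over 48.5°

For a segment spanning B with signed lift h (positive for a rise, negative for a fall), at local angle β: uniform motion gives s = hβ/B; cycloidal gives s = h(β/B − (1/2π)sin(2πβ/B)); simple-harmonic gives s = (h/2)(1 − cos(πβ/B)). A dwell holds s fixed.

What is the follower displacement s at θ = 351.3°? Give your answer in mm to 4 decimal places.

seg 1 [0°–40.4°] dwell: s stays 0.0000
seg 2 [40.4°–242.1°] cycloidal, h=6: full span → s += 6 → s = 6.0000
seg 3 [242.1°–288.3°] cycloidal, h=7: full span → s += 7 → s = 13.0000
seg 4 [288.3°–311.5°] dwell: s stays 13.0000
seg 5 [311.5°–360°] cycloidal, h=21: θ=351.3° here. β=39.8, B=48.5. 21·(0.8206 − sin(2π·0.8206)/(2π)) = 20.2516 → s = 33.2516

33.2516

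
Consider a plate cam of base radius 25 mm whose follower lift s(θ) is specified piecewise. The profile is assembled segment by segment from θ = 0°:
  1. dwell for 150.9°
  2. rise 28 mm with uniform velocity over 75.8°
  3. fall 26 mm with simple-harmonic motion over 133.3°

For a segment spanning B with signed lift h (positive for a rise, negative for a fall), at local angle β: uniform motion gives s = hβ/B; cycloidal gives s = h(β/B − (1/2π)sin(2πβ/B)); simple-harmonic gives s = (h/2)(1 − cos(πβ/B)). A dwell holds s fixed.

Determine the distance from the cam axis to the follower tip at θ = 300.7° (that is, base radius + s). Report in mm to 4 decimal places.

seg 1 [0°–150.9°] dwell: s stays 0.0000
seg 2 [150.9°–226.7°] uniform, h=28: full span → s += 28 → s = 28.0000
seg 3 [226.7°–360°] simple-harmonic, h=-26: θ=300.7° here. β=74, B=133.3. -26/2·(1 − cos(π·0.5551)) = -15.2407 → s = 12.7593
radial distance = base radius + s = 25 + 12.7593 = 37.7593

37.7593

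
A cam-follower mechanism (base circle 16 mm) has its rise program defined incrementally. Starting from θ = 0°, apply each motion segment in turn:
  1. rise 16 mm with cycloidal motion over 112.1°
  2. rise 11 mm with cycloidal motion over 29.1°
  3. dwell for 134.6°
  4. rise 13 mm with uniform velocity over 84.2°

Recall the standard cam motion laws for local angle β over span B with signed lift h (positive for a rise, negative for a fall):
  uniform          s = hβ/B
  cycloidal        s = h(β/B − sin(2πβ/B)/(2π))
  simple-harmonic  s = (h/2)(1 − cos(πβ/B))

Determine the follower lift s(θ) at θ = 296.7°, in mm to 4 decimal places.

seg 1 [0°–112.1°] cycloidal, h=16: full span → s += 16 → s = 16.0000
seg 2 [112.1°–141.2°] cycloidal, h=11: full span → s += 11 → s = 27.0000
seg 3 [141.2°–275.8°] dwell: s stays 27.0000
seg 4 [275.8°–360°] uniform, h=13: θ=296.7° here. β=20.9, B=84.2. 13·20.9/84.2 = 3.2268 → s = 30.2268

30.2268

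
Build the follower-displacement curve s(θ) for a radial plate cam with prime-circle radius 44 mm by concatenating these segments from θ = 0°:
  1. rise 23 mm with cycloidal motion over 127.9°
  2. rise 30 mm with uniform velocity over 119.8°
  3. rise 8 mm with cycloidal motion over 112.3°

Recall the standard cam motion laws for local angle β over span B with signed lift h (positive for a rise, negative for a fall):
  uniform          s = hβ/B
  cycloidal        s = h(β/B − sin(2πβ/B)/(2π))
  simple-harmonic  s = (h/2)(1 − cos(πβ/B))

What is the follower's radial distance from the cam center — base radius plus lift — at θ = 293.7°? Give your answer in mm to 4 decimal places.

seg 1 [0°–127.9°] cycloidal, h=23: full span → s += 23 → s = 23.0000
seg 2 [127.9°–247.7°] uniform, h=30: full span → s += 30 → s = 53.0000
seg 3 [247.7°–360°] cycloidal, h=8: θ=293.7° here. β=46, B=112.3. 8·(0.4096 − sin(2π·0.4096)/(2π)) = 2.5921 → s = 55.5921
radial distance = base radius + s = 44 + 55.5921 = 99.5921

99.5921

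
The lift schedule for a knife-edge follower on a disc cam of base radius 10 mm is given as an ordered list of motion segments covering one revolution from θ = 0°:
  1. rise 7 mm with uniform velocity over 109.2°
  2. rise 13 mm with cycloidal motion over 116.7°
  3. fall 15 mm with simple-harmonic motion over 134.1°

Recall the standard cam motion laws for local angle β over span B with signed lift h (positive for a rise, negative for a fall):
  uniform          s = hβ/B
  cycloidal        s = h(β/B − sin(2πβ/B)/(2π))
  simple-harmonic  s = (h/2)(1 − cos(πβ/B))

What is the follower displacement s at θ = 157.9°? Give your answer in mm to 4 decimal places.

seg 1 [0°–109.2°] uniform, h=7: full span → s += 7 → s = 7.0000
seg 2 [109.2°–225.9°] cycloidal, h=13: θ=157.9° here. β=48.7, B=116.7. 13·(0.4173 − sin(2π·0.4173)/(2π)) = 4.3978 → s = 11.3978

11.3978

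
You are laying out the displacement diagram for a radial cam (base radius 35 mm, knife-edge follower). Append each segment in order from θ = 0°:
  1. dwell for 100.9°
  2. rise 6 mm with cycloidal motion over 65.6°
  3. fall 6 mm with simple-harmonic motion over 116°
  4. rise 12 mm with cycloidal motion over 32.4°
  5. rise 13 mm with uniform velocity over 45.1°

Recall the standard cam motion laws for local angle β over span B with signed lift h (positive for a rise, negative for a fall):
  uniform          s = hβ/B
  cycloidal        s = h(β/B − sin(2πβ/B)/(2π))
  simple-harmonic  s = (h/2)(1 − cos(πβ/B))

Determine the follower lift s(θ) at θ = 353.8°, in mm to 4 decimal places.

seg 1 [0°–100.9°] dwell: s stays 0.0000
seg 2 [100.9°–166.5°] cycloidal, h=6: full span → s += 6 → s = 6.0000
seg 3 [166.5°–282.5°] simple-harmonic, h=-6: full span → s += -6 → s = 0.0000
seg 4 [282.5°–314.9°] cycloidal, h=12: full span → s += 12 → s = 12.0000
seg 5 [314.9°–360°] uniform, h=13: θ=353.8° here. β=38.9, B=45.1. 13·38.9/45.1 = 11.2129 → s = 23.2129

23.2129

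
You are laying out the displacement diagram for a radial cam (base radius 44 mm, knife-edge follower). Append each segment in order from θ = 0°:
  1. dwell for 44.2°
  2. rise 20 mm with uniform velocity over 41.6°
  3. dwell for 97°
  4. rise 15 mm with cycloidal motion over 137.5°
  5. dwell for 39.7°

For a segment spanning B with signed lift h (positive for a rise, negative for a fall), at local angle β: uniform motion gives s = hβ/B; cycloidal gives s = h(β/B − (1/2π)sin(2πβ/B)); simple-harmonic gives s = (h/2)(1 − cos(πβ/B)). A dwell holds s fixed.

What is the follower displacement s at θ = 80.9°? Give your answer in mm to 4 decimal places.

seg 1 [0°–44.2°] dwell: s stays 0.0000
seg 2 [44.2°–85.8°] uniform, h=20: θ=80.9° here. β=36.7, B=41.6. 20·36.7/41.6 = 17.6442 → s = 17.6442

17.6442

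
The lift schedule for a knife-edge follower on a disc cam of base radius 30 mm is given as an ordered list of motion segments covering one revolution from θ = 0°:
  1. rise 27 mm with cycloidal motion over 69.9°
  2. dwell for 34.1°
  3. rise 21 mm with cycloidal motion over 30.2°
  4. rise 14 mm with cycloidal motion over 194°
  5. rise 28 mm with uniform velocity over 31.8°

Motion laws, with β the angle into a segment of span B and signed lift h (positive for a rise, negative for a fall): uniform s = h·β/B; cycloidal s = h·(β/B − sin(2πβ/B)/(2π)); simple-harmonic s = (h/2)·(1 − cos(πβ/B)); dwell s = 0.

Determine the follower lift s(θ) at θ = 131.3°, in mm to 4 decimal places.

seg 1 [0°–69.9°] cycloidal, h=27: full span → s += 27 → s = 27.0000
seg 2 [69.9°–104°] dwell: s stays 27.0000
seg 3 [104°–134.2°] cycloidal, h=21: θ=131.3° here. β=27.3, B=30.2. 21·(0.9040 − sin(2π·0.9040)/(2π)) = 20.8799 → s = 47.8799

47.8799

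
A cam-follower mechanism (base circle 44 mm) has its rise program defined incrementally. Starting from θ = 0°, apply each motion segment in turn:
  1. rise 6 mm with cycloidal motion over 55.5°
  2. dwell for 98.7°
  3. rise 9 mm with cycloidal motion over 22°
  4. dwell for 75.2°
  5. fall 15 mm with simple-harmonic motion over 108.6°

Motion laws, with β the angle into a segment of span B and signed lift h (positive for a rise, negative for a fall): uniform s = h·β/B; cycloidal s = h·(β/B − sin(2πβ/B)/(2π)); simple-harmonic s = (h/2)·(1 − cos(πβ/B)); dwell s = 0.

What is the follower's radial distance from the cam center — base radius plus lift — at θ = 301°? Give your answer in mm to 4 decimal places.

seg 1 [0°–55.5°] cycloidal, h=6: full span → s += 6 → s = 6.0000
seg 2 [55.5°–154.2°] dwell: s stays 6.0000
seg 3 [154.2°–176.2°] cycloidal, h=9: full span → s += 9 → s = 15.0000
seg 4 [176.2°–251.4°] dwell: s stays 15.0000
seg 5 [251.4°–360°] simple-harmonic, h=-15: θ=301° here. β=49.6, B=108.6. -15/2·(1 − cos(π·0.4567)) = -6.4834 → s = 8.5166
radial distance = base radius + s = 44 + 8.5166 = 52.5166

52.5166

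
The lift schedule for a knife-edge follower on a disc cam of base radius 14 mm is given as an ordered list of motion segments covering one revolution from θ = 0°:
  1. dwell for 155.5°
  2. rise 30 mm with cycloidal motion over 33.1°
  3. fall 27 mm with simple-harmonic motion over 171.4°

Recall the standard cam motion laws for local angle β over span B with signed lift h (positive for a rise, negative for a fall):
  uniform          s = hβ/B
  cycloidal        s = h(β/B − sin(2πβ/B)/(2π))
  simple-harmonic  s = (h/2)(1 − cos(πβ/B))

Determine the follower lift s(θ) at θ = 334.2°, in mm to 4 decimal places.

seg 1 [0°–155.5°] dwell: s stays 0.0000
seg 2 [155.5°–188.6°] cycloidal, h=30: full span → s += 30 → s = 30.0000
seg 3 [188.6°–360°] simple-harmonic, h=-27: θ=334.2° here. β=145.6, B=171.4. -27/2·(1 − cos(π·0.8495)) = -25.5185 → s = 4.4815

4.4815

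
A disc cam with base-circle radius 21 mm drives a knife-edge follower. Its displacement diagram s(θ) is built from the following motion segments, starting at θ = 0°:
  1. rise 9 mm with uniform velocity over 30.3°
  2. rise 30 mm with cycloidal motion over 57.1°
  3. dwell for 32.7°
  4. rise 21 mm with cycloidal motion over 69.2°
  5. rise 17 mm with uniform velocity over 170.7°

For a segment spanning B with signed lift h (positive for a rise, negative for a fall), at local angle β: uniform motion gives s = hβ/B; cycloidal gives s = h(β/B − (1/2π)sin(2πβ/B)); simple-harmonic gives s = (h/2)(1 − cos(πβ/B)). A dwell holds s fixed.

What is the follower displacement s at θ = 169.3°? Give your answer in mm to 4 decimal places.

seg 1 [0°–30.3°] uniform, h=9: full span → s += 9 → s = 9.0000
seg 2 [30.3°–87.4°] cycloidal, h=30: full span → s += 30 → s = 39.0000
seg 3 [87.4°–120.1°] dwell: s stays 39.0000
seg 4 [120.1°–189.3°] cycloidal, h=21: θ=169.3° here. β=49.2, B=69.2. 21·(0.7110 − sin(2π·0.7110)/(2π)) = 18.1730 → s = 57.1730

57.1730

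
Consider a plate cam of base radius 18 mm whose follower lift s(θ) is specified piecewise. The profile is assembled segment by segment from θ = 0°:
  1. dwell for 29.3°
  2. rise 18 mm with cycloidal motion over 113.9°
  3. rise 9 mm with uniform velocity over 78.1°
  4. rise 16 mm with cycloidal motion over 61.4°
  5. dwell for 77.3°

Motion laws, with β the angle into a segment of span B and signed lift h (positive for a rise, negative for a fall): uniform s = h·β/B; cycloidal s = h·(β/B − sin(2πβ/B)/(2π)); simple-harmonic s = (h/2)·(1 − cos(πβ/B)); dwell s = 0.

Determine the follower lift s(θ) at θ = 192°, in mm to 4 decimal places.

seg 1 [0°–29.3°] dwell: s stays 0.0000
seg 2 [29.3°–143.2°] cycloidal, h=18: full span → s += 18 → s = 18.0000
seg 3 [143.2°–221.3°] uniform, h=9: θ=192° here. β=48.8, B=78.1. 9·48.8/78.1 = 5.6236 → s = 23.6236

23.6236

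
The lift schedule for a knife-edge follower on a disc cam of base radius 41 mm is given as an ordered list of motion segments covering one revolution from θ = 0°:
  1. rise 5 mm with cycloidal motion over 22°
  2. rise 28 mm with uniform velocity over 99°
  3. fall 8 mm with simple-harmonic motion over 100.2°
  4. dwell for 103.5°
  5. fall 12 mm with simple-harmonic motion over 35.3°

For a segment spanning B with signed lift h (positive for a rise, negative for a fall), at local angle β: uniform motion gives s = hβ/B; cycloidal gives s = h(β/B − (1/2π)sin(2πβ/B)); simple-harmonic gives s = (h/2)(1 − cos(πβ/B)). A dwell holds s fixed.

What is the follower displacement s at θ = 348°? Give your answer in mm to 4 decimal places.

seg 1 [0°–22°] cycloidal, h=5: full span → s += 5 → s = 5.0000
seg 2 [22°–121°] uniform, h=28: full span → s += 28 → s = 33.0000
seg 3 [121°–221.2°] simple-harmonic, h=-8: full span → s += -8 → s = 25.0000
seg 4 [221.2°–324.7°] dwell: s stays 25.0000
seg 5 [324.7°–360°] simple-harmonic, h=-12: θ=348° here. β=23.3, B=35.3. -12/2·(1 − cos(π·0.6601)) = -8.8915 → s = 16.1085

16.1085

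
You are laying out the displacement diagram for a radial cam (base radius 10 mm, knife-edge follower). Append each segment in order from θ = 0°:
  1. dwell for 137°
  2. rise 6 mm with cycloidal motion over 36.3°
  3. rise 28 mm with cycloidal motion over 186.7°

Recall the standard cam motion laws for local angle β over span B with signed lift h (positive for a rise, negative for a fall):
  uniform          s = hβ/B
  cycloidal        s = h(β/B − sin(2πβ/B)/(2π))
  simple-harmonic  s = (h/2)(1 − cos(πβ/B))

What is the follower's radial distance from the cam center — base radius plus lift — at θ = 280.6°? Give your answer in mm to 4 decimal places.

seg 1 [0°–137°] dwell: s stays 0.0000
seg 2 [137°–173.3°] cycloidal, h=6: full span → s += 6 → s = 6.0000
seg 3 [173.3°–360°] cycloidal, h=28: θ=280.6° here. β=107.3, B=186.7. 28·(0.5747 − sin(2π·0.5747)/(2π)) = 18.1082 → s = 24.1082
radial distance = base radius + s = 10 + 24.1082 = 34.1082

34.1082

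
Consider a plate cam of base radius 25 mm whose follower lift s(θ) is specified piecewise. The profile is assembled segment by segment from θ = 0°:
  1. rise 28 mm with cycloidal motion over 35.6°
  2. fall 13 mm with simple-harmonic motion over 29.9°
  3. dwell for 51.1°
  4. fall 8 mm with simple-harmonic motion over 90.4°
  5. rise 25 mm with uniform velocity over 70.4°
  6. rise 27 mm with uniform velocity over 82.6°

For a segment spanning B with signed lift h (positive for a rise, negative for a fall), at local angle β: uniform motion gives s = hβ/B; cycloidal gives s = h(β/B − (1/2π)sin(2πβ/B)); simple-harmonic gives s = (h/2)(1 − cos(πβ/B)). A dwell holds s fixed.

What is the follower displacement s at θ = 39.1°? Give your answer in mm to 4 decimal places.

seg 1 [0°–35.6°] cycloidal, h=28: full span → s += 28 → s = 28.0000
seg 2 [35.6°–65.5°] simple-harmonic, h=-13: θ=39.1° here. β=3.5, B=29.9. -13/2·(1 − cos(π·0.1171)) = -0.4346 → s = 27.5654

27.5654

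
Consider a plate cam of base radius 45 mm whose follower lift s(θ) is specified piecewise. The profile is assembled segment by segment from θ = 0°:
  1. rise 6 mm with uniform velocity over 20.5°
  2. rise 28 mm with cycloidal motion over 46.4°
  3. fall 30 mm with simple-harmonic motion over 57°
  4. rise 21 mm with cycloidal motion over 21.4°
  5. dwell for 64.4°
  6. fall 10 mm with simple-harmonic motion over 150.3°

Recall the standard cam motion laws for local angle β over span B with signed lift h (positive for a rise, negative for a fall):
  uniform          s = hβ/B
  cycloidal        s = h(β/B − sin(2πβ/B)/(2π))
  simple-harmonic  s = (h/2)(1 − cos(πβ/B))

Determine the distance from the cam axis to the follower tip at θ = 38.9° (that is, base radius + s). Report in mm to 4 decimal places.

seg 1 [0°–20.5°] uniform, h=6: full span → s += 6 → s = 6.0000
seg 2 [20.5°–66.9°] cycloidal, h=28: θ=38.9° here. β=18.4, B=46.4. 28·(0.3966 − sin(2π·0.3966)/(2π)) = 8.4066 → s = 14.4066
radial distance = base radius + s = 45 + 14.4066 = 59.4066

59.4066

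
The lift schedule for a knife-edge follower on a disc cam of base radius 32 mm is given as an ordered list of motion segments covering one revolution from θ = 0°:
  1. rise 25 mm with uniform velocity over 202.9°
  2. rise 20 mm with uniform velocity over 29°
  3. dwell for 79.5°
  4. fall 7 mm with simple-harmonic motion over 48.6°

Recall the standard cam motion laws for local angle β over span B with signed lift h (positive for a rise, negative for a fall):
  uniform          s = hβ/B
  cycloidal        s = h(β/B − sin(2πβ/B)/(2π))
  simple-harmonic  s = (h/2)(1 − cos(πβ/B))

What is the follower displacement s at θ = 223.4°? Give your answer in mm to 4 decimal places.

seg 1 [0°–202.9°] uniform, h=25: full span → s += 25 → s = 25.0000
seg 2 [202.9°–231.9°] uniform, h=20: θ=223.4° here. β=20.5, B=29. 20·20.5/29 = 14.1379 → s = 39.1379

39.1379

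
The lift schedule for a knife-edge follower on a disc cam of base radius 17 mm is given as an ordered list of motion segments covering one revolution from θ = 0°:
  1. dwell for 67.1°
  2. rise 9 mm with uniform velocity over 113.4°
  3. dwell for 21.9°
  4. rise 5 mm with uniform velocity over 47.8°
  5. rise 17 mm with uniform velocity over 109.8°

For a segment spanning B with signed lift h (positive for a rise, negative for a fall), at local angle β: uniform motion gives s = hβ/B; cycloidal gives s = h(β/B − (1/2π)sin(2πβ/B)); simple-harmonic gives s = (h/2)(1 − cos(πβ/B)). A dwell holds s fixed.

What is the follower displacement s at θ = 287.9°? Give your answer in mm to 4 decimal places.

seg 1 [0°–67.1°] dwell: s stays 0.0000
seg 2 [67.1°–180.5°] uniform, h=9: full span → s += 9 → s = 9.0000
seg 3 [180.5°–202.4°] dwell: s stays 9.0000
seg 4 [202.4°–250.2°] uniform, h=5: full span → s += 5 → s = 14.0000
seg 5 [250.2°–360°] uniform, h=17: θ=287.9° here. β=37.7, B=109.8. 17·37.7/109.8 = 5.8370 → s = 19.8370

19.8370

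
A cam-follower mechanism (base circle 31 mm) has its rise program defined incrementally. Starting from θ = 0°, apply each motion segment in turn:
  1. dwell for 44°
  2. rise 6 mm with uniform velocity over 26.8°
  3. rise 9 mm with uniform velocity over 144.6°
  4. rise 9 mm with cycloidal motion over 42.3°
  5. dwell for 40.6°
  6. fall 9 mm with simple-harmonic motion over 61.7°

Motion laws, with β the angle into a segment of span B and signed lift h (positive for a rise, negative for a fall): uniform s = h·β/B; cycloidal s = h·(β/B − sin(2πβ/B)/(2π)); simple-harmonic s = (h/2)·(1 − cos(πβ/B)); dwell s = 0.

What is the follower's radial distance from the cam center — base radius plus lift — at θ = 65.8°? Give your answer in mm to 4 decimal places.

seg 1 [0°–44°] dwell: s stays 0.0000
seg 2 [44°–70.8°] uniform, h=6: θ=65.8° here. β=21.8, B=26.8. 6·21.8/26.8 = 4.8806 → s = 4.8806
radial distance = base radius + s = 31 + 4.8806 = 35.8806

35.8806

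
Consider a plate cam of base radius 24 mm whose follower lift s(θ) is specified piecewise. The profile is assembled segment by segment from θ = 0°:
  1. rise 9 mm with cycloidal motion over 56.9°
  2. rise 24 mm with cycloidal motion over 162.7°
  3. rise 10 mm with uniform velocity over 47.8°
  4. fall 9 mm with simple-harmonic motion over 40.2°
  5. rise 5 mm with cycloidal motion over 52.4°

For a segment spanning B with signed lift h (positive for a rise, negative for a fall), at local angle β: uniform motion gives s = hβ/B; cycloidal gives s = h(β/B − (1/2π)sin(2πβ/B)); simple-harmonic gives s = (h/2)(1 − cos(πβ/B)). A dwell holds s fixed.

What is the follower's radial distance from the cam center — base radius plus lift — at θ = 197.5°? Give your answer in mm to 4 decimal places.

seg 1 [0°–56.9°] cycloidal, h=9: full span → s += 9 → s = 9.0000
seg 2 [56.9°–219.6°] cycloidal, h=24: θ=197.5° here. β=140.6, B=162.7. 24·(0.8642 − sin(2π·0.8642)/(2π)) = 23.6184 → s = 32.6184
radial distance = base radius + s = 24 + 32.6184 = 56.6184

56.6184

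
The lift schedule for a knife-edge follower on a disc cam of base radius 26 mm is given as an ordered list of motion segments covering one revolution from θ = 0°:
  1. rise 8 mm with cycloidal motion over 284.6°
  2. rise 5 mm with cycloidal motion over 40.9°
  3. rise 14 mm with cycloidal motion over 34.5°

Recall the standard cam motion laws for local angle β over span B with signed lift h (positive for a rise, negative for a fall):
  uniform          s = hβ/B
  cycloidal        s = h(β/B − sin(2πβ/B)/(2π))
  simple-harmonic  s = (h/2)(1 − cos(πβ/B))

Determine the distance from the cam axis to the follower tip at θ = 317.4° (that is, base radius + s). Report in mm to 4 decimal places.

seg 1 [0°–284.6°] cycloidal, h=8: full span → s += 8 → s = 8.0000
seg 2 [284.6°–325.5°] cycloidal, h=5: θ=317.4° here. β=32.8, B=40.9. 5·(0.8020 − sin(2π·0.8020)/(2π)) = 4.7635 → s = 12.7635
radial distance = base radius + s = 26 + 12.7635 = 38.7635

38.7635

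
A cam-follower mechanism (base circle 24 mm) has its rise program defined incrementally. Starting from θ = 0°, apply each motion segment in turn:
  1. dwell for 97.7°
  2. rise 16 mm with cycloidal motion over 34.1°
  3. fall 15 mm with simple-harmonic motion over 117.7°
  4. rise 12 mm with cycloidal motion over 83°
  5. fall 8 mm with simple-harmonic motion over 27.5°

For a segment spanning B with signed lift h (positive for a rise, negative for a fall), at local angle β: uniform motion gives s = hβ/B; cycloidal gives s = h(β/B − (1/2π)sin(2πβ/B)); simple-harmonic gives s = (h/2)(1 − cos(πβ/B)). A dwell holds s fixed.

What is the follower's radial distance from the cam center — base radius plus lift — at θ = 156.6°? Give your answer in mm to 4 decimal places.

seg 1 [0°–97.7°] dwell: s stays 0.0000
seg 2 [97.7°–131.8°] cycloidal, h=16: full span → s += 16 → s = 16.0000
seg 3 [131.8°–249.5°] simple-harmonic, h=-15: θ=156.6° here. β=24.8, B=117.7. -15/2·(1 − cos(π·0.2107)) = -1.5840 → s = 14.4160
radial distance = base radius + s = 24 + 14.4160 = 38.4160

38.4160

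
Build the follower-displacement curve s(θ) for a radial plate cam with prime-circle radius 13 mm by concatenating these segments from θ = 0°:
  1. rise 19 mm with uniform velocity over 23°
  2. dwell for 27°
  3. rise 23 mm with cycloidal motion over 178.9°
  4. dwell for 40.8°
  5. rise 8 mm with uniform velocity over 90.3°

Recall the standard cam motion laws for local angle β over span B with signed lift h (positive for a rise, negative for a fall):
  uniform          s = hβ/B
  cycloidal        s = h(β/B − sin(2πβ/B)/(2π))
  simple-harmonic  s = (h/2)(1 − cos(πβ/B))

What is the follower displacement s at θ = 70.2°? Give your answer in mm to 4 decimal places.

seg 1 [0°–23°] uniform, h=19: full span → s += 19 → s = 19.0000
seg 2 [23°–50°] dwell: s stays 19.0000
seg 3 [50°–228.9°] cycloidal, h=23: θ=70.2° here. β=20.2, B=178.9. 23·(0.1129 − sin(2π·0.1129)/(2π)) = 0.2124 → s = 19.2124

19.2124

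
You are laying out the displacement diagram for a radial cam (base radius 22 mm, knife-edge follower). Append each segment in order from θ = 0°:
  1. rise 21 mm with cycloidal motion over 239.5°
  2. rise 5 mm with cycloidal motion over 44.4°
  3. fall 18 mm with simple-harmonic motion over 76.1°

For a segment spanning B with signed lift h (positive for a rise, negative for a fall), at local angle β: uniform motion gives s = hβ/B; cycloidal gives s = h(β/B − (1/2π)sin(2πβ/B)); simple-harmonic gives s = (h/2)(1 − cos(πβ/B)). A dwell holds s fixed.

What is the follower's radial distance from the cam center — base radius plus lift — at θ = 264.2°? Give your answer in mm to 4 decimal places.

seg 1 [0°–239.5°] cycloidal, h=21: full span → s += 21 → s = 21.0000
seg 2 [239.5°–283.9°] cycloidal, h=5: θ=264.2° here. β=24.7, B=44.4. 5·(0.5563 − sin(2π·0.5563)/(2π)) = 3.0572 → s = 24.0572
radial distance = base radius + s = 22 + 24.0572 = 46.0572

46.0572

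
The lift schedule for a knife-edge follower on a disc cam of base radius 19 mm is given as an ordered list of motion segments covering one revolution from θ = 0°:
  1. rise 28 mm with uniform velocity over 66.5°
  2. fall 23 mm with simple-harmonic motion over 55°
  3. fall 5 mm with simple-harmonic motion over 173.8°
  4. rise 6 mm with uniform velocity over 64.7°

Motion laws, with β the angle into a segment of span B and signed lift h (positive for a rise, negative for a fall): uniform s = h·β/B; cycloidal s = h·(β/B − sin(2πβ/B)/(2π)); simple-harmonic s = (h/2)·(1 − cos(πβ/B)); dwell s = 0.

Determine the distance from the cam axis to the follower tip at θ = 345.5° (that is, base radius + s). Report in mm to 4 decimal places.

seg 1 [0°–66.5°] uniform, h=28: full span → s += 28 → s = 28.0000
seg 2 [66.5°–121.5°] simple-harmonic, h=-23: full span → s += -23 → s = 5.0000
seg 3 [121.5°–295.3°] simple-harmonic, h=-5: full span → s += -5 → s = 0.0000
seg 4 [295.3°–360°] uniform, h=6: θ=345.5° here. β=50.2, B=64.7. 6·50.2/64.7 = 4.6553 → s = 4.6553
radial distance = base radius + s = 19 + 4.6553 = 23.6553

23.6553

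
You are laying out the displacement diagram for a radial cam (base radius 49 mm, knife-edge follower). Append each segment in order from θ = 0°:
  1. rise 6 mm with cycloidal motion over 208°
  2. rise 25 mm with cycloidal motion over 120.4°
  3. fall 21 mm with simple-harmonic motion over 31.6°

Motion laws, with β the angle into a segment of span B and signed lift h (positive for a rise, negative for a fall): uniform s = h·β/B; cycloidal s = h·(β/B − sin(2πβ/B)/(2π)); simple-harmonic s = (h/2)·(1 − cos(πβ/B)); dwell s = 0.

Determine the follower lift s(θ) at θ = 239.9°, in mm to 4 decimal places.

seg 1 [0°–208°] cycloidal, h=6: full span → s += 6 → s = 6.0000
seg 2 [208°–328.4°] cycloidal, h=25: θ=239.9° here. β=31.9, B=120.4. 25·(0.2650 − sin(2π·0.2650)/(2π)) = 2.6624 → s = 8.6624

8.6624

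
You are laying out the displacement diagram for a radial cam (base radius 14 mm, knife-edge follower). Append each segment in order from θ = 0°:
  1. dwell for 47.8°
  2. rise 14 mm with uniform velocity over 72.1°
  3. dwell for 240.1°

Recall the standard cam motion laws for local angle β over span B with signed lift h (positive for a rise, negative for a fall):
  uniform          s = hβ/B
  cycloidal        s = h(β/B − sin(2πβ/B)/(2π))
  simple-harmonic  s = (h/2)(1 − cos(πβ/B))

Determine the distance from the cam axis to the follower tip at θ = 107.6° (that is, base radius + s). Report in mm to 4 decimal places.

seg 1 [0°–47.8°] dwell: s stays 0.0000
seg 2 [47.8°–119.9°] uniform, h=14: θ=107.6° here. β=59.8, B=72.1. 14·59.8/72.1 = 11.6117 → s = 11.6117
radial distance = base radius + s = 14 + 11.6117 = 25.6117

25.6117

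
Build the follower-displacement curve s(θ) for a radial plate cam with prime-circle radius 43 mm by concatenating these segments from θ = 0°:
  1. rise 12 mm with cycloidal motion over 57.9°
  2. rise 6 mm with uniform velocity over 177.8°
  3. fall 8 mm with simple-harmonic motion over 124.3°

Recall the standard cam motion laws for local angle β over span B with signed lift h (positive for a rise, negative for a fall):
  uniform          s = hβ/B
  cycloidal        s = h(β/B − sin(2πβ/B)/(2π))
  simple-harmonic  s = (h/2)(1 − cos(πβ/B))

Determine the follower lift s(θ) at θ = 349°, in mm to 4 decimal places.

seg 1 [0°–57.9°] cycloidal, h=12: full span → s += 12 → s = 12.0000
seg 2 [57.9°–235.7°] uniform, h=6: full span → s += 6 → s = 18.0000
seg 3 [235.7°–360°] simple-harmonic, h=-8: θ=349° here. β=113.3, B=124.3. -8/2·(1 − cos(π·0.9115)) = -7.8464 → s = 10.1536

10.1536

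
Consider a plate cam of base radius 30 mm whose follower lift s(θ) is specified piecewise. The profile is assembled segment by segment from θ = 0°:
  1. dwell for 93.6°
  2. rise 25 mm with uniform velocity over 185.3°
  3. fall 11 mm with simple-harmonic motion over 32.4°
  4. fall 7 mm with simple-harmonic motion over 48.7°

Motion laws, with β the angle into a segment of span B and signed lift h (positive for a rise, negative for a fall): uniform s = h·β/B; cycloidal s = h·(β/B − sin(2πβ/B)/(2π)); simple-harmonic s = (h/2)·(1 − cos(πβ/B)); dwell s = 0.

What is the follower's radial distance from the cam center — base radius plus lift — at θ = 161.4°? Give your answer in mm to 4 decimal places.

seg 1 [0°–93.6°] dwell: s stays 0.0000
seg 2 [93.6°–278.9°] uniform, h=25: θ=161.4° here. β=67.8, B=185.3. 25·67.8/185.3 = 9.1473 → s = 9.1473
radial distance = base radius + s = 30 + 9.1473 = 39.1473

39.1473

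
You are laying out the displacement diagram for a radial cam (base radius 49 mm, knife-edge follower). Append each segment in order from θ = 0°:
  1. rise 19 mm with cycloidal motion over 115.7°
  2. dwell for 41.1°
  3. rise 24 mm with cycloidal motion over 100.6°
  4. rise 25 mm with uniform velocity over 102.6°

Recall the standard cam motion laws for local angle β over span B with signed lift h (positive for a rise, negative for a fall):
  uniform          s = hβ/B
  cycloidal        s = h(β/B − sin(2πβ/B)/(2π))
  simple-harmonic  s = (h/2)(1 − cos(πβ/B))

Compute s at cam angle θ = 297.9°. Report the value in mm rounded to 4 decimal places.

seg 1 [0°–115.7°] cycloidal, h=19: full span → s += 19 → s = 19.0000
seg 2 [115.7°–156.8°] dwell: s stays 19.0000
seg 3 [156.8°–257.4°] cycloidal, h=24: full span → s += 24 → s = 43.0000
seg 4 [257.4°–360°] uniform, h=25: θ=297.9° here. β=40.5, B=102.6. 25·40.5/102.6 = 9.8684 → s = 52.8684

52.8684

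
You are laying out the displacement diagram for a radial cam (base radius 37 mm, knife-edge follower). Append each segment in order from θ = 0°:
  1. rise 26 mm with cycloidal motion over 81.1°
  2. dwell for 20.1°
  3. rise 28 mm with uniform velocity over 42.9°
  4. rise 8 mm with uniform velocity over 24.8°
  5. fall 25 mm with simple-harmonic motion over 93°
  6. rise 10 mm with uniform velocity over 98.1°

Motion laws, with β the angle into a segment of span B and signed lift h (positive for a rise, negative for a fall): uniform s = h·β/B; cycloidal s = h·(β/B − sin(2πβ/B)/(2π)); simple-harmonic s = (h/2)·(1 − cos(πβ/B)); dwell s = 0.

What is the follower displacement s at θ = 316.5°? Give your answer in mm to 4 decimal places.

seg 1 [0°–81.1°] cycloidal, h=26: full span → s += 26 → s = 26.0000
seg 2 [81.1°–101.2°] dwell: s stays 26.0000
seg 3 [101.2°–144.1°] uniform, h=28: full span → s += 28 → s = 54.0000
seg 4 [144.1°–168.9°] uniform, h=8: full span → s += 8 → s = 62.0000
seg 5 [168.9°–261.9°] simple-harmonic, h=-25: full span → s += -25 → s = 37.0000
seg 6 [261.9°–360°] uniform, h=10: θ=316.5° here. β=54.6, B=98.1. 10·54.6/98.1 = 5.5657 → s = 42.5657

42.5657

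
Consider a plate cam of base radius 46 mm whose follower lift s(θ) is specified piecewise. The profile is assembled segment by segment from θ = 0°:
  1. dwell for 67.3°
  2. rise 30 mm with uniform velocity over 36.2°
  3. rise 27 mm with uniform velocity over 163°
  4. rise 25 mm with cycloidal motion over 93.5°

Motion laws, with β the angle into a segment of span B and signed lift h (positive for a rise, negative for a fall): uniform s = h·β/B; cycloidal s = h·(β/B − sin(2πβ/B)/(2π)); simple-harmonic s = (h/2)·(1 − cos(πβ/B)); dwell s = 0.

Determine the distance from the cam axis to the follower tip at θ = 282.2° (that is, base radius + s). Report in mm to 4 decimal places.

seg 1 [0°–67.3°] dwell: s stays 0.0000
seg 2 [67.3°–103.5°] uniform, h=30: full span → s += 30 → s = 30.0000
seg 3 [103.5°–266.5°] uniform, h=27: full span → s += 27 → s = 57.0000
seg 4 [266.5°–360°] cycloidal, h=25: θ=282.2° here. β=15.7, B=93.5. 25·(0.1679 − sin(2π·0.1679)/(2π)) = 0.7366 → s = 57.7366
radial distance = base radius + s = 46 + 57.7366 = 103.7366

103.7366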